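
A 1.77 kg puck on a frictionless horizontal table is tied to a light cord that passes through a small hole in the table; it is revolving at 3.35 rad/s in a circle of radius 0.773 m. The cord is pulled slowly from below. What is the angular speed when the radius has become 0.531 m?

ω₂ ≈ 7.10 rad/s

No torque about the axis ⇒ m r₁² ω₁ = m r₂² ω₂.
ω₂ = ω₁ (r₁/r₂)² = (3.35)(0.773/0.531)² = 7.099 rad/s.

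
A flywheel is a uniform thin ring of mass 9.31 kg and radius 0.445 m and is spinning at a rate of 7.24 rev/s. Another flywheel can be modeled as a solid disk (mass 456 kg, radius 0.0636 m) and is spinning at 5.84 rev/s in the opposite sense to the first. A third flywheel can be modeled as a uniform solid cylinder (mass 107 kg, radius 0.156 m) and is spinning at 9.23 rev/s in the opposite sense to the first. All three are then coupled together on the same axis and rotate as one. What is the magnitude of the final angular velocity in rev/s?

No external torque acts about the common axis, so total angular momentum is conserved.
Moments of inertia: I_A = (9.31)(0.445)² = 1.844 kg·m²; I_B = ½(456)(0.0636)² = 0.9223 kg·m²; I_C = ½(107)(0.156)² = 1.302 kg·m².
Taking A's sense as positive: L = (1.844)(7.24) − (0.9223)(5.84) − (1.302)(9.23) = -4.055 kg·m²·rev/s.
Combined I = 1.844 + 0.9223 + 1.302 = 4.068 kg·m².
ω_f = L / I = -4.055 / 4.068 = -0.9969 rev/s.

|ω_f| ≈ 0.997 rev/s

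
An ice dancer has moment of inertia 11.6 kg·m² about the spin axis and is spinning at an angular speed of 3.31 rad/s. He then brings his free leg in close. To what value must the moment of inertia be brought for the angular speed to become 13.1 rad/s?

No external torque acts about the spin axis, so angular momentum is conserved.
I₂ = I₁ω₁ / ω₂ = (11.6)(3.31) / (13.1) = 2.931 kg·m².

I₂ ≈ 2.93 kg·m²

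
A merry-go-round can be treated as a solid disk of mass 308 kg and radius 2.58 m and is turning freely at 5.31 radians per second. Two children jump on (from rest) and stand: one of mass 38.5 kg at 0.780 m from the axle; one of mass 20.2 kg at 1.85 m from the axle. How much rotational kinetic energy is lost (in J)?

energy lost ≈ 1200 J

No external torque acts about the axle; L_before = L_after.
I_p = ½(308)(2.58)² = 1025 kg·m².
Added inertia Σmr² = (38.5)(0.780)² + (20.2)(1.85)² = 92.56 kg·m²; I_f = 1025 + 92.56 = 1118 kg·m².
ω_f = I_p ω_i / I_f = (1025)(5.31) / 1118 = 4.870 rad/s.
KE_i = ½(1025)(5.310 rad/s)² = 14450 J; KE_f = ½(1118)(4.870)² = 13250 J.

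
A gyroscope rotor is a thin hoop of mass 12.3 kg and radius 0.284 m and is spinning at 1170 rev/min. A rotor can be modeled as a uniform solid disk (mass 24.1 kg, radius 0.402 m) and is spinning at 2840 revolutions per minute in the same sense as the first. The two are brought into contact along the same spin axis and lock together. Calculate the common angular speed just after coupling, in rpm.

No external torque acts about the common axis, so total angular momentum is conserved.
Moments of inertia: I_A = (12.3)(0.284)² = 0.9921 kg·m²; I_B = ½(24.1)(0.402)² = 1.947 kg·m².
Taking A's sense as positive: L = (0.9921)(1170) + (1.947)(2840) = 6691 kg·m²·rpm.
Combined I = 0.9921 + 1.947 = 2.939 kg·m².
ω_f = L / I = 6691 / 2.939 = 2276 rpm.

|ω_f| ≈ 2280 rpm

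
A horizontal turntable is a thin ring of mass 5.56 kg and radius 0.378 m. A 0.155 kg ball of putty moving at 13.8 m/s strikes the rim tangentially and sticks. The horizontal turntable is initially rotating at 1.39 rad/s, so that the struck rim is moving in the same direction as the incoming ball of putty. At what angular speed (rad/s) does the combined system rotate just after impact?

About the axle the impulsive forces during the collision are internal, so angular momentum about that axis is conserved.
I_p = (5.56)(0.378)² = 0.7944 kg·m². Taking the sense of the ball of putty's angular momentum as positive, L_{ball} = m v R = (0.155)(13.8)(0.378) = 0.8085 kg·m²/s.
L_i = +I_p ω_p + m v R = +(0.7944)(1.39) + 0.8085 = 1.913 kg·m²/s.
After sticking, I_f = I_p + m R² = 0.7944 + (0.155)(0.378)² = 0.8166 kg·m².
ω_f = L_i / I_f = 1.913 / 0.8166 = 2.342 rad/s.

|ω_f| ≈ 2.34 rad/s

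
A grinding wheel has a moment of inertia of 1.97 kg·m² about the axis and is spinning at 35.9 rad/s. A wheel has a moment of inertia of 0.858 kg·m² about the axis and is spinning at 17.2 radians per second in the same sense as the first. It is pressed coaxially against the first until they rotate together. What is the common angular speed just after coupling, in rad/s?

|ω_f| ≈ 30.2 rad/s

No external torque acts about the common axis, so total angular momentum is conserved.
Taking A's sense as positive: L = (1.970)(35.9) + (0.8580)(17.2) = 85.48 kg·m²·rad/s.
Combined I = 1.970 + 0.8580 = 2.828 kg·m².
ω_f = L / I = 85.48 / 2.828 = 30.23 rad/s.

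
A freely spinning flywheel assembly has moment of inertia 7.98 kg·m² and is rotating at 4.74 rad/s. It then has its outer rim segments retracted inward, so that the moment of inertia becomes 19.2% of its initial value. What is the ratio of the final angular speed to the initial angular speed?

Angular momentum about the spin axis is conserved since the torque about it is zero.
I₂ = 0.192 × 7.98 = 1.532 kg·m².
ω₂/ω₁ = I₁/I₂ = 7.980 / 1.532 = 5.208.

ω₂/ω₁ ≈ 5.21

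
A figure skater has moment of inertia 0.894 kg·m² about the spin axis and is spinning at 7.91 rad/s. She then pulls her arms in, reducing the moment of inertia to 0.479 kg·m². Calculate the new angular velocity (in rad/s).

ω₂ ≈ 14.8 rad/s

Angular momentum about the spin axis is conserved since the torque about it is zero.
ω₂ = I₁ω₁ / I₂ = (0.8940)(7.91 rad/s) / (0.4790) = 14.76 rad/s.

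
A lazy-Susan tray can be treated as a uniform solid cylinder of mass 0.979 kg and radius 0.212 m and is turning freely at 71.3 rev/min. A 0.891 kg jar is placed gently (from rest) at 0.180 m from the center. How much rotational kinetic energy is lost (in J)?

No external torque acts about the center; L_before = L_after.
I_p = ½(0.979)(0.212)² = 0.02200 kg·m².
Added inertia Σmr² = (0.891)(0.180)² = 0.02887 kg·m²; I_f = 0.02200 + 0.02887 = 0.05087 kg·m².
ω_f = I_p ω_i / I_f = (0.02200)(71.3) / 0.05087 = 30.84 rpm.
KE_i = ½(0.02200)(7.467 rad/s)² = 0.6132 J; KE_f = ½(0.05087)(3.229)² = 0.2652 J.

energy lost ≈ 0.348 J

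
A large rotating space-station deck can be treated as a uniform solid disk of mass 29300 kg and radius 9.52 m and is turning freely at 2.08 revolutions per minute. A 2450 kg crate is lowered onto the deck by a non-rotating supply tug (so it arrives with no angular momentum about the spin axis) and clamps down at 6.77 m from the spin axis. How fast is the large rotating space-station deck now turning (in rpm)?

No external torque acts about the spin axis; L_before = L_after.
I_p = ½(29300)(9.52)² = 1.328e+06 kg·m².
Added inertia Σmr² = (2450)(6.77)² = 1.123e+05 kg·m²; I_f = 1.328e+06 + 1.123e+05 = 1.440e+06 kg·m².
ω_f = I_p ω_i / I_f = (1.328e+06)(2.08) / 1.440e+06 = 1.918 rpm.

ω_f ≈ 1.92 rpm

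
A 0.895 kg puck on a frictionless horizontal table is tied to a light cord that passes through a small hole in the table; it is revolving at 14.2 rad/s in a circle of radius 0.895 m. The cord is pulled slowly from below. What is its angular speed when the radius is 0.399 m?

ω₂ ≈ 71.4 rad/s

The constraining force is radial, so m r² ω about the center is conserved.
ω₂ = ω₁ (r₁/r₂)² = (14.2)(0.895/0.399)² = 71.45 rad/s.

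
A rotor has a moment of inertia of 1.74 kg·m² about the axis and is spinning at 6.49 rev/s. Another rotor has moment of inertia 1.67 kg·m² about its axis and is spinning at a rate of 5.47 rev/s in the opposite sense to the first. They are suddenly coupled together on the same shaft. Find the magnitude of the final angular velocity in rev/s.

|ω_f| ≈ 0.633 rev/s

The coupling torques are internal; angular momentum about the shared axis is conserved.
Taking A's sense as positive: L = (1.740)(6.49) − (1.670)(5.47) = 2.158 kg·m²·rev/s.
Combined I = 1.740 + 1.670 = 3.410 kg·m².
ω_f = L / I = 2.158 / 3.410 = 0.6328 rev/s.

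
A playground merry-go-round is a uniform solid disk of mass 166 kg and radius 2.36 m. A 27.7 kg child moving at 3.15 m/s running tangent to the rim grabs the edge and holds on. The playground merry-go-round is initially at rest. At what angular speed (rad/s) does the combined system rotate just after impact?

|ω_f| ≈ 0.334 rad/s

About the axle the impulsive forces during the collision are internal, so angular momentum about that axis is conserved.
I_p = ½(166)(2.36)² = 462.3 kg·m². Taking the sense of the child's angular momentum as positive, L_{child} = m v R = (27.7)(3.15)(2.36) = 205.9 kg·m²/s.
L_i = 0 + 205.9 = 205.9 kg·m²/s.
After sticking, I_f = I_p + m R² = 462.3 + (27.7)(2.36)² = 616.6 kg·m².
ω_f = L_i / I_f = 205.9 / 616.6 = 0.3340 rad/s.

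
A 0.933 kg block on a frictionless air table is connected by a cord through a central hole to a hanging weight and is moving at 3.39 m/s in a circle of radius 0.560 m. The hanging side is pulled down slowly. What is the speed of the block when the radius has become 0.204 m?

Central (radial) force ⇒ zero torque about the center ⇒ m v r is constant.
v₂ = v₁ r₁ / r₂ = (3.39)(0.560) / (0.204) = 9.306 m/s.

v₂ ≈ 9.31 m/s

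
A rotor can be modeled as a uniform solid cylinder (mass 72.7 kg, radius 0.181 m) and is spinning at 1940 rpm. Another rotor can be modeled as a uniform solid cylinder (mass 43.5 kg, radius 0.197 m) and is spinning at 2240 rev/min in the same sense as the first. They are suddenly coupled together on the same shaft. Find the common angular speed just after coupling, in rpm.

No external torque acts about the common axis, so total angular momentum is conserved.
Moments of inertia: I_A = ½(72.7)(0.181)² = 1.191 kg·m²; I_B = ½(43.5)(0.197)² = 0.8441 kg·m².
Taking A's sense as positive: L = (1.191)(1940) + (0.8441)(2240) = 4201 kg·m²·rpm.
Combined I = 1.191 + 0.8441 = 2.035 kg·m².
ω_f = L / I = 4201 / 2.035 = 2064 rpm.

|ω_f| ≈ 2060 rpm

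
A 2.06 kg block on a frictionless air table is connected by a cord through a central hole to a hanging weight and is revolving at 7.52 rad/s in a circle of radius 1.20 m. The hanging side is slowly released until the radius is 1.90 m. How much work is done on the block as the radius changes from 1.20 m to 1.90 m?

W ≈ -50.4 J

No torque about the axis ⇒ m r₁² ω₁ = m r₂² ω₂.
ω₂ = ω₁ (r₁/r₂)² = (7.52)(1.20/1.90)² = 3.000 rad/s.
W = ΔKE = ½m(v₂² − v₁²) = -50.42 J.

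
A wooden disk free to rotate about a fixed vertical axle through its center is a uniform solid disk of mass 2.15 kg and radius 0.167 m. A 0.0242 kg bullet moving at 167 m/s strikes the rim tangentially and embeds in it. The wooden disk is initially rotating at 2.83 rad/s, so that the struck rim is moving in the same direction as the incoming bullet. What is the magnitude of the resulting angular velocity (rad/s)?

|ω_f| ≈ 24.8 rad/s

About the axle the impulsive forces during the collision are internal, so angular momentum about that axis is conserved.
I_p = ½(2.15)(0.167)² = 0.02998 kg·m². Taking the sense of the bullet's angular momentum as positive, L_{bullet} = m v R = (0.0242)(167)(0.167) = 0.6749 kg·m²/s.
L_i = +I_p ω_p + m v R = +(0.02998)(2.83) + 0.6749 = 0.7598 kg·m²/s.
After sticking, I_f = I_p + m R² = 0.02998 + (0.0242)(0.167)² = 0.03066 kg·m².
ω_f = L_i / I_f = 0.7598 / 0.03066 = 24.78 rad/s.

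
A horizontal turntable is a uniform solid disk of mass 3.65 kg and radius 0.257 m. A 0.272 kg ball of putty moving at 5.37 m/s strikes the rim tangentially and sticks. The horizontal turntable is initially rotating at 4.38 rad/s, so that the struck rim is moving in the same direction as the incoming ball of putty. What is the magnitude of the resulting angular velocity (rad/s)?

About the axle the impulsive forces during the collision are internal, so angular momentum about that axis is conserved.
I_p = ½(3.65)(0.257)² = 0.1205 kg·m². Taking the sense of the ball of putty's angular momentum as positive, L_{ball} = m v R = (0.272)(5.37)(0.257) = 0.3754 kg·m²/s.
L_i = +I_p ω_p + m v R = +(0.1205)(4.38) + 0.3754 = 0.9033 kg·m²/s.
After sticking, I_f = I_p + m R² = 0.1205 + (0.272)(0.257)² = 0.1385 kg·m².
ω_f = L_i / I_f = 0.9033 / 0.1385 = 6.522 rad/s.

|ω_f| ≈ 6.52 rad/s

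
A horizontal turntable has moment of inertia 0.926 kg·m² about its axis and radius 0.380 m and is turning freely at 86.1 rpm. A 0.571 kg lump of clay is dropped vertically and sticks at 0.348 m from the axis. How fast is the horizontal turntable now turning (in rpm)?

ω_f ≈ 80.1 rpm

No external torque acts about the axis; L_before = L_after.
Added inertia Σmr² = (0.571)(0.348)² = 0.06915 kg·m²; I_f = 0.9260 + 0.06915 = 0.9952 kg·m².
ω_f = I_p ω_i / I_f = (0.9260)(86.1) / 0.9952 = 80.12 rpm.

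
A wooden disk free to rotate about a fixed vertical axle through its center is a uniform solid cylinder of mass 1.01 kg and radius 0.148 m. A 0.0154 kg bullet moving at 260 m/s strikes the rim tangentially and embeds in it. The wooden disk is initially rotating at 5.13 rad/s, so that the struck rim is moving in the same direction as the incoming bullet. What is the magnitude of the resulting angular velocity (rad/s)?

|ω_f| ≈ 57.0 rad/s

About the axle the impulsive forces during the collision are internal, so angular momentum about that axis is conserved.
I_p = ½(1.01)(0.148)² = 0.01106 kg·m². Taking the sense of the bullet's angular momentum as positive, L_{bullet} = m v R = (0.0154)(260)(0.148) = 0.5926 kg·m²/s.
L_i = +I_p ω_p + m v R = +(0.01106)(5.13) + 0.5926 = 0.6493 kg·m²/s.
After sticking, I_f = I_p + m R² = 0.01106 + (0.0154)(0.148)² = 0.01140 kg·m².
ω_f = L_i / I_f = 0.6493 / 0.01140 = 56.97 rad/s.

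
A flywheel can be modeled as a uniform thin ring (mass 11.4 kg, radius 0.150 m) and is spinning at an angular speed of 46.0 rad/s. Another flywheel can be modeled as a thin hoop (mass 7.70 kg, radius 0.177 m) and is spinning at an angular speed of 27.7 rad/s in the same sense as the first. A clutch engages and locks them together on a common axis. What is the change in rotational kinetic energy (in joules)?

ΔKE ≈ -20.8 J

The coupling torques are internal; angular momentum about the shared axis is conserved.
Moments of inertia: I_A = (11.4)(0.150)² = 0.2565 kg·m²; I_B = (7.70)(0.177)² = 0.2412 kg·m².
Taking A's sense as positive: L = (0.2565)(46.0) + (0.2412)(27.7) = 18.48 kg·m²·rad/s.
Combined I = 0.2565 + 0.2412 = 0.4977 kg·m².
ω_f = L / I = 18.48 / 0.4977 = 37.13 rad/s.
KE_i = ½ΣIω² = 363.9 J; KE_f = ½(0.4977)(37.13)² = 343.1 J.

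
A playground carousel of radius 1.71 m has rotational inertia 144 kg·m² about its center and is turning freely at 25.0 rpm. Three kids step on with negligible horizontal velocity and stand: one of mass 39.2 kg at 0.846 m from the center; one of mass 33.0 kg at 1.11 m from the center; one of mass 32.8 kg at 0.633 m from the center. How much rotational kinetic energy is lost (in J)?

No external torque acts about the center; L_before = L_after.
Added inertia Σmr² = (39.2)(0.846)² + (33.0)(1.11)² + (32.8)(0.633)² = 81.86 kg·m²; I_f = 144.0 + 81.86 = 225.9 kg·m².
ω_f = I_p ω_i / I_f = (144.0)(25.0) / 225.9 = 15.94 rpm.
KE_i = ½(144.0)(2.618 rad/s)² = 493.5 J; KE_f = ½(225.9)(1.669)² = 314.6 J.

energy lost ≈ 179 J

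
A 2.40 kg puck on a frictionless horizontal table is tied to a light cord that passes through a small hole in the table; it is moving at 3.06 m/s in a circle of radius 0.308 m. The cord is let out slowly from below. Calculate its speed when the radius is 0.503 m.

v₂ ≈ 1.87 m/s

The only horizontal force on the mass is along the cord (radial), so it exerts no torque about the hole and angular momentum m v r is conserved.
v₂ = v₁ r₁ / r₂ = (3.06)(0.308) / (0.503) = 1.874 m/s.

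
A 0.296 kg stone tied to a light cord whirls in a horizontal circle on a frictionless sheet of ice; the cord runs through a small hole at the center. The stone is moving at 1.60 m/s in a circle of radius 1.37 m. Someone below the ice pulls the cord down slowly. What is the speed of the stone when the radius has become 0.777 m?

The only horizontal force on the mass is along the cord (radial), so it exerts no torque about the hole and angular momentum m v r is conserved.
v₂ = v₁ r₁ / r₂ = (1.60)(1.37) / (0.777) = 2.821 m/s.

v₂ ≈ 2.82 m/s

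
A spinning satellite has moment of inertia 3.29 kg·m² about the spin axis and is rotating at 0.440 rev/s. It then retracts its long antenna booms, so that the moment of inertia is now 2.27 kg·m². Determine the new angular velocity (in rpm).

Angular momentum about the spin axis is conserved since the torque about it is zero.
ω₂ = I₁ω₁ / I₂ = (3.290)(0.440 rev/s) / (2.270) = 0.6377 rev/s = 38.26 rpm.

ω₂ ≈ 38.3 rpm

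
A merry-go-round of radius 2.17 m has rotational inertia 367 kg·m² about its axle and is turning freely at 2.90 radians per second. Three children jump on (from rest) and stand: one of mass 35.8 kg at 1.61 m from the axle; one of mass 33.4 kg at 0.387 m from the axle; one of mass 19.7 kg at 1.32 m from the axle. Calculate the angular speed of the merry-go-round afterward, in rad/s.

ω_f ≈ 2.13 rad/s

No external torque acts about the axle; L_before = L_after.
Added inertia Σmr² = (35.8)(1.61)² + (33.4)(0.387)² + (19.7)(1.32)² = 132.1 kg·m²; I_f = 367.0 + 132.1 = 499.1 kg·m².
ω_f = I_p ω_i / I_f = (367.0)(2.90) / 499.1 = 2.132 rad/s.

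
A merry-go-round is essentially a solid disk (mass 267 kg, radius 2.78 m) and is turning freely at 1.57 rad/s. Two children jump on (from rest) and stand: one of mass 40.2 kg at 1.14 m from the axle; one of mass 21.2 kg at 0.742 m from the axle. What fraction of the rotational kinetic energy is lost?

fraction ≈ 0.0583

The added mass arrives with no angular momentum about the axle, and any external torque about the axle is negligible, so the system's angular momentum is conserved.
I_p = ½(267)(2.78)² = 1032 kg·m².
Added inertia Σmr² = (40.2)(1.14)² + (21.2)(0.742)² = 63.92 kg·m²; I_f = 1032 + 63.92 = 1096 kg·m².
ω_f = I_p ω_i / I_f = (1032)(1.57) / 1096 = 1.478 rad/s.
KE_i = ½(1032)(1.570 rad/s)² = 1272 J; KE_f = ½(1096)(1.478)² = 1197 J.
Fraction lost = 0.05834.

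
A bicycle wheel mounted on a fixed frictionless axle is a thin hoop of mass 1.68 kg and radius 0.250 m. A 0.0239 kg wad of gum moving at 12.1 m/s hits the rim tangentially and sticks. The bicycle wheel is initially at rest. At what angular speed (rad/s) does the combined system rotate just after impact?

The axle reaction passes through the axle and exerts no torque about it; angular momentum about the axle is conserved through the impact.
I_p = (1.68)(0.250)² = 0.1050 kg·m². Taking the sense of the wad of gum's angular momentum as positive, L_{wad} = m v R = (0.0239)(12.1)(0.250) = 0.07230 kg·m²/s.
L_i = 0 + 0.07230 = 0.07230 kg·m²/s.
After sticking, I_f = I_p + m R² = 0.1050 + (0.0239)(0.250)² = 0.1065 kg·m².
ω_f = L_i / I_f = 0.07230 / 0.1065 = 0.6789 rad/s.

|ω_f| ≈ 0.679 rad/s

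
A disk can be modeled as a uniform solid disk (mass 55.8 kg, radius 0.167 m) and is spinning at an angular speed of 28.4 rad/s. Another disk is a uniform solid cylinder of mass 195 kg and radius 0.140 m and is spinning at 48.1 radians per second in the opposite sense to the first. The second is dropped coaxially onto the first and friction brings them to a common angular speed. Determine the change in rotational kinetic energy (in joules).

No external torque acts about the common axis, so total angular momentum is conserved.
Moments of inertia: I_A = ½(55.8)(0.167)² = 0.7781 kg·m²; I_B = ½(195)(0.140)² = 1.911 kg·m².
Taking A's sense as positive: L = (0.7781)(28.4) − (1.911)(48.1) = -69.82 kg·m²·rad/s.
Combined I = 0.7781 + 1.911 = 2.689 kg·m².
ω_f = L / I = -69.82 / 2.689 = -25.96 rad/s.
KE_i = ½ΣIω² = 2524 J; KE_f = ½(2.689)(25.96)² = 906.4 J.

ΔKE ≈ -1620 J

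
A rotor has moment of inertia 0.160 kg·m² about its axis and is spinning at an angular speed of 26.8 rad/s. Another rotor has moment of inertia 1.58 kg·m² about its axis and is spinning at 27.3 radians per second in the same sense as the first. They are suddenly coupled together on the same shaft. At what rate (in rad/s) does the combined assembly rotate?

|ω_f| ≈ 27.3 rad/s

No external torque acts about the common axis, so total angular momentum is conserved.
Taking A's sense as positive: L = (0.1600)(26.8) + (1.580)(27.3) = 47.42 kg·m²·rad/s.
Combined I = 0.1600 + 1.580 = 1.740 kg·m².
ω_f = L / I = 47.42 / 1.740 = 27.25 rad/s.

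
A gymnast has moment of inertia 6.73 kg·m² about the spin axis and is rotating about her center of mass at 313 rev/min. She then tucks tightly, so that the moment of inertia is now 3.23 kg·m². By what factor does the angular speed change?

With no external torque about the axis, L is conserved: I₁ω₁ = I₂ω₂.
ω₂/ω₁ = I₁/I₂ = 6.730 / 3.230 = 2.084.

ω₂/ω₁ ≈ 2.08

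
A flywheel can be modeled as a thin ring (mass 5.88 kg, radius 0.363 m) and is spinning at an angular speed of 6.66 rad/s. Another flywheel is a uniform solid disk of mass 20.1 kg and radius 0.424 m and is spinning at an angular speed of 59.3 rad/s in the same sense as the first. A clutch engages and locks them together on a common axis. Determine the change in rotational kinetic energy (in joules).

The coupling torques are internal; angular momentum about the shared axis is conserved.
Moments of inertia: I_A = (5.88)(0.363)² = 0.7748 kg·m²; I_B = ½(20.1)(0.424)² = 1.807 kg·m².
Taking A's sense as positive: L = (0.7748)(6.66) + (1.807)(59.3) = 112.3 kg·m²·rad/s.
Combined I = 0.7748 + 1.807 = 2.582 kg·m².
ω_f = L / I = 112.3 / 2.582 = 43.50 rad/s.
KE_i = ½ΣIω² = 3194 J; KE_f = ½(2.582)(43.50)² = 2443 J.

ΔKE ≈ -751 J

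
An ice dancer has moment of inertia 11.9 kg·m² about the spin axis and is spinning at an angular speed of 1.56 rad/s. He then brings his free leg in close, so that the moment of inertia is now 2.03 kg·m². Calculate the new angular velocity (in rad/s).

ω₂ ≈ 9.14 rad/s

Angular momentum about the spin axis is conserved since the torque about it is zero.
ω₂ = I₁ω₁ / I₂ = (11.90)(1.56 rad/s) / (2.030) = 9.145 rad/s.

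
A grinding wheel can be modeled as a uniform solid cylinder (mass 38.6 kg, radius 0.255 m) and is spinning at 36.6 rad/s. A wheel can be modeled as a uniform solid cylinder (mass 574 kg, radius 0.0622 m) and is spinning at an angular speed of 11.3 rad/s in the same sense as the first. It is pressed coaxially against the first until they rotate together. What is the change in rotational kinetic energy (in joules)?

No external torque acts about the common axis, so total angular momentum is conserved.
Moments of inertia: I_A = ½(38.6)(0.255)² = 1.255 kg·m²; I_B = ½(574)(0.0622)² = 1.110 kg·m².
Taking A's sense as positive: L = (1.255)(36.6) + (1.110)(11.3) = 58.48 kg·m²·rad/s.
Combined I = 1.255 + 1.110 = 2.365 kg·m².
ω_f = L / I = 58.48 / 2.365 = 24.72 rad/s.
KE_i = ½ΣIω² = 911.5 J; KE_f = ½(2.365)(24.72)² = 722.9 J.

ΔKE ≈ -189 J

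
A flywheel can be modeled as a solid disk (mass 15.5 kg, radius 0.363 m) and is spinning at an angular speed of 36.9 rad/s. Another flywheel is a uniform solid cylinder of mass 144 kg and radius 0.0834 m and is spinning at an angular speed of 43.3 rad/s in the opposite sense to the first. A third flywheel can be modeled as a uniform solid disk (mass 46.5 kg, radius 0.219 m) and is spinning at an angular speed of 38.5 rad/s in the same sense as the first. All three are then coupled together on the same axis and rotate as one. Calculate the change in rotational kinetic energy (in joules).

The coupling torques are internal; angular momentum about the shared axis is conserved.
Moments of inertia: I_A = ½(15.5)(0.363)² = 1.021 kg·m²; I_B = ½(144)(0.0834)² = 0.5008 kg·m²; I_C = ½(46.5)(0.219)² = 1.115 kg·m².
Taking A's sense as positive: L = (1.021)(36.9) − (0.5008)(43.3) + (1.115)(38.5) = 58.93 kg·m²·rad/s.
Combined I = 1.021 + 0.5008 + 1.115 = 2.637 kg·m².
ω_f = L / I = 58.93 / 2.637 = 22.35 rad/s.
KE_i = ½ΣIω² = 1991 J; KE_f = ½(2.637)(22.35)² = 658.4 J.

ΔKE ≈ -1330 J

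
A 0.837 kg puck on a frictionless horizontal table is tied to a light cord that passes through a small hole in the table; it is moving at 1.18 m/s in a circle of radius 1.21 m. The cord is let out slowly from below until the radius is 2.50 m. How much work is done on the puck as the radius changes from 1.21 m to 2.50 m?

W ≈ -0.446 J

Central (radial) force ⇒ zero torque about the center ⇒ m v r is constant.
v₂ = v₁ r₁ / r₂ = (1.18)(1.21) / (2.50) = 0.5711 m/s.
W = ΔKE = ½m(v₂² − v₁²) = -0.4462 J.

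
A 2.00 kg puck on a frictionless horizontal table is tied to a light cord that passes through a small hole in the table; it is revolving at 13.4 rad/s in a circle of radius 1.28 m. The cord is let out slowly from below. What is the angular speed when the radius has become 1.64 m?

The constraining force is radial, so m r² ω about the center is conserved.
ω₂ = ω₁ (r₁/r₂)² = (13.4)(1.28/1.64)² = 8.163 rad/s.

ω₂ ≈ 8.16 rad/s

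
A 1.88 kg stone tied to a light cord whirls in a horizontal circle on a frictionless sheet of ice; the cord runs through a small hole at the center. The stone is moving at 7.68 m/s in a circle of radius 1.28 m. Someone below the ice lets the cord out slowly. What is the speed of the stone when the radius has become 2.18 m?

The only horizontal force on the mass is along the cord (radial), so it exerts no torque about the hole and angular momentum m v r is conserved.
v₂ = v₁ r₁ / r₂ = (7.68)(1.28) / (2.18) = 4.509 m/s.

v₂ ≈ 4.51 m/s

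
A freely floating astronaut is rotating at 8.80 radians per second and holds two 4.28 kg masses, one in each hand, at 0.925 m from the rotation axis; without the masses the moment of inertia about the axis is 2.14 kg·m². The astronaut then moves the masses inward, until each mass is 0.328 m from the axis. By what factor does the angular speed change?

With no external torque about the axis, L is conserved: I₁ω₁ = I₂ω₂.
I₁ = 2.14 + 2(4.28)(0.925)² = 9.464 kg·m²; I₂ = 2.14 + 2(4.28)(0.328)² = 3.061 kg·m².
ω₂/ω₁ = I₁/I₂ = 9.464 / 3.061 = 3.092.

ω₂/ω₁ ≈ 3.09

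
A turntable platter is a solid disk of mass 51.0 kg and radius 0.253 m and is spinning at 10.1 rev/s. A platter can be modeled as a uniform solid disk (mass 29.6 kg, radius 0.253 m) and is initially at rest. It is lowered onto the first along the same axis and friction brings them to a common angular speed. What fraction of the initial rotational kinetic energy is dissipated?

fraction ≈ 0.367

The coupling torques are internal; angular momentum about the shared axis is conserved.
Moments of inertia: I_A = ½(51.0)(0.253)² = 1.632 kg·m²; I_B = ½(29.6)(0.253)² = 0.9473 kg·m².
Taking A's sense as positive: L = (1.632)(10.1) = 16.49 kg·m²·rev/s.
Combined I = 1.632 + 0.9473 = 2.580 kg·m².
ω_f = L / I = 16.49 / 2.580 = 6.391 rev/s.
KE_i = ½ΣIω² = 3287 J; KE_f = ½(2.580)(40.15)² = 2080 J.
Fraction dissipated = (KE_i − KE_f)/KE_i = 0.3672.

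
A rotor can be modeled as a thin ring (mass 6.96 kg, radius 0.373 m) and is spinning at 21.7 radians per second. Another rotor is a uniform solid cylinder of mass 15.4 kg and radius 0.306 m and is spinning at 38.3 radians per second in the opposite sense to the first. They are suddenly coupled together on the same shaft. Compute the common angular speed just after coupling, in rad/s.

|ω_f| ≈ 3.91 rad/s

No external torque acts about the common axis, so total angular momentum is conserved.
Moments of inertia: I_A = (6.96)(0.373)² = 0.9683 kg·m²; I_B = ½(15.4)(0.306)² = 0.7210 kg·m².
Taking A's sense as positive: L = (0.9683)(21.7) − (0.7210)(38.3) = -6.601 kg·m²·rad/s.
Combined I = 0.9683 + 0.7210 = 1.689 kg·m².
ω_f = L / I = -6.601 / 1.689 = -3.908 rad/s.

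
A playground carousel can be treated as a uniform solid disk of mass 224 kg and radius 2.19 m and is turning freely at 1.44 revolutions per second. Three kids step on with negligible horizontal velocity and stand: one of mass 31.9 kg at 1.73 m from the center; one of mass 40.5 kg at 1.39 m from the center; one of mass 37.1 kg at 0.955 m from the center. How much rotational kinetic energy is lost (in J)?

The added mass arrives with no angular momentum about the center, and any external torque about the center is negligible, so the system's angular momentum is conserved.
I_p = ½(224)(2.19)² = 537.2 kg·m².
Added inertia Σmr² = (31.9)(1.73)² + (40.5)(1.39)² + (37.1)(0.955)² = 207.6 kg·m²; I_f = 537.2 + 207.6 = 744.7 kg·m².
ω_f = I_p ω_i / I_f = (537.2)(1.44) / 744.7 = 1.039 rev/s.
KE_i = ½(537.2)(9.048 rad/s)² = 21990 J; KE_f = ½(744.7)(6.526)² = 15860 J.

energy lost ≈ 6130 J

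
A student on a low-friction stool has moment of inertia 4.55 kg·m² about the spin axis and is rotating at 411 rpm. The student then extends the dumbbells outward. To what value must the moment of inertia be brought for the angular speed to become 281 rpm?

With no external torque about the axis, L is conserved: I₁ω₁ = I₂ω₂.
I₂ = I₁ω₁ / ω₂ = (4.55)(411) / (281) = 6.655 kg·m².

I₂ ≈ 6.65 kg·m²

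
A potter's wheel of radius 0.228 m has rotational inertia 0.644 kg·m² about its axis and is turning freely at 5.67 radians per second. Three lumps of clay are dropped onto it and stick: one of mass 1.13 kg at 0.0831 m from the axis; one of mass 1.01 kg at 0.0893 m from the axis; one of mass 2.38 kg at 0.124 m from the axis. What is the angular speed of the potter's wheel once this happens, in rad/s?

No external torque acts about the axis; L_before = L_after.
Added inertia Σmr² = (1.13)(0.0831)² + (1.01)(0.0893)² + (2.38)(0.124)² = 0.05245 kg·m²; I_f = 0.6440 + 0.05245 = 0.6965 kg·m².
ω_f = I_p ω_i / I_f = (0.6440)(5.67) / 0.6965 = 5.243 rad/s.

ω_f ≈ 5.24 rad/s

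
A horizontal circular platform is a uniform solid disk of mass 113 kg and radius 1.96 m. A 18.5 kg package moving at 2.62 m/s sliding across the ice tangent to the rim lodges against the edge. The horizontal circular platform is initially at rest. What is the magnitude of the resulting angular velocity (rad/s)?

|ω_f| ≈ 0.330 rad/s

About the central axle the impulsive forces during the collision are internal, so angular momentum about that axis is conserved.
I_p = ½(113)(1.96)² = 217.1 kg·m². Taking the sense of the package's angular momentum as positive, L_{package} = m v R = (18.5)(2.62)(1.96) = 95.00 kg·m²/s.
L_i = 0 + 95.00 = 95.00 kg·m²/s.
After sticking, I_f = I_p + m R² = 217.1 + (18.5)(1.96)² = 288.1 kg·m².
ω_f = L_i / I_f = 95.00 / 288.1 = 0.3297 rad/s.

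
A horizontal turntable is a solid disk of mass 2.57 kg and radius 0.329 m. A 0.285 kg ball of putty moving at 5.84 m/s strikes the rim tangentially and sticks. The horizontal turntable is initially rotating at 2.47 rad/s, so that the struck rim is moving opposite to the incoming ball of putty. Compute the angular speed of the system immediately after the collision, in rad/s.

About the axle the impulsive forces during the collision are internal, so angular momentum about that axis is conserved.
I_p = ½(2.57)(0.329)² = 0.1391 kg·m². Taking the sense of the ball of putty's angular momentum as positive, L_{ball} = m v R = (0.285)(5.84)(0.329) = 0.5476 kg·m²/s.
L_i = −I_p ω_p + m v R = −(0.1391)(2.47) + 0.5476 = 0.2040 kg·m²/s.
After sticking, I_f = I_p + m R² = 0.1391 + (0.285)(0.329)² = 0.1699 kg·m².
ω_f = L_i / I_f = 0.2040 / 0.1699 = 1.201 rad/s.

|ω_f| ≈ 1.20 rad/s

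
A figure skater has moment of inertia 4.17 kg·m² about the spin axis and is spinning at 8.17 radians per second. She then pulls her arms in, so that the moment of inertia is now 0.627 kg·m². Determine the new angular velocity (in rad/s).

No external torque acts about the spin axis, so angular momentum is conserved.
ω₂ = I₁ω₁ / I₂ = (4.170)(8.17 rad/s) / (0.6270) = 54.34 rad/s.

ω₂ ≈ 54.3 rad/s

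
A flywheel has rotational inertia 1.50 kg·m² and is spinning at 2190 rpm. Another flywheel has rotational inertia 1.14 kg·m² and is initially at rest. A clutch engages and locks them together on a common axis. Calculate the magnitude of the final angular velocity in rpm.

|ω_f| ≈ 1240 rpm

No external torque acts about the common axis, so total angular momentum is conserved.
Taking A's sense as positive: L = (1.500)(2190) = 3285 kg·m²·rpm.
Combined I = 1.500 + 1.140 = 2.640 kg·m².
ω_f = L / I = 3285 / 2.640 = 1244 rpm.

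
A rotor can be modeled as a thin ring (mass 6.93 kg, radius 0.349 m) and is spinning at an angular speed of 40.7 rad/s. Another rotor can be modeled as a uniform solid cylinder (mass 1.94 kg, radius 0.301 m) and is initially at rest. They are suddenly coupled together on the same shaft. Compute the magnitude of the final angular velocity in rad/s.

No external torque acts about the common axis, so total angular momentum is conserved.
Moments of inertia: I_A = (6.93)(0.349)² = 0.8441 kg·m²; I_B = ½(1.94)(0.301)² = 0.08788 kg·m².
Taking A's sense as positive: L = (0.8441)(40.7) = 34.35 kg·m²·rad/s.
Combined I = 0.8441 + 0.08788 = 0.9320 kg·m².
ω_f = L / I = 34.35 / 0.9320 = 36.86 rad/s.

|ω_f| ≈ 36.9 rad/s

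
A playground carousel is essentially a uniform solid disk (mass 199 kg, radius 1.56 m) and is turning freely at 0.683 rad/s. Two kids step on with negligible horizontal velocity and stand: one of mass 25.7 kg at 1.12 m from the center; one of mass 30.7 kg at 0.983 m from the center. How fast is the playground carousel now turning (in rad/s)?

No external torque acts about the center; L_before = L_after.
I_p = ½(199)(1.56)² = 242.1 kg·m².
Added inertia Σmr² = (25.7)(1.12)² + (30.7)(0.983)² = 61.90 kg·m²; I_f = 242.1 + 61.90 = 304.0 kg·m².
ω_f = I_p ω_i / I_f = (242.1)(0.683) / 304.0 = 0.5439 rad/s.

ω_f ≈ 0.544 rad/s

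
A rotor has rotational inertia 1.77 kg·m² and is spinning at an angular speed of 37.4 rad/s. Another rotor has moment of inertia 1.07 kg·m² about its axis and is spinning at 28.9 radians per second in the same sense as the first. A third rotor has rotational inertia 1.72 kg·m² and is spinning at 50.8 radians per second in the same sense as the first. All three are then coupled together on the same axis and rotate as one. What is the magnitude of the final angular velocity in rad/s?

|ω_f| ≈ 40.5 rad/s

No external torque acts about the common axis, so total angular momentum is conserved.
Taking A's sense as positive: L = (1.770)(37.4) + (1.070)(28.9) + (1.720)(50.8) = 184.5 kg·m²·rad/s.
Combined I = 1.770 + 1.070 + 1.720 = 4.560 kg·m².
ω_f = L / I = 184.5 / 4.560 = 40.46 rad/s.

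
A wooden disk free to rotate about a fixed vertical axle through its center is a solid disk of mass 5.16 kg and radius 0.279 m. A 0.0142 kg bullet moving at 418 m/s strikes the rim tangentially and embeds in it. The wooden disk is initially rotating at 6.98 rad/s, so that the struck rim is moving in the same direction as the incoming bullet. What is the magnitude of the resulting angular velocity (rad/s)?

About the axle the impulsive forces during the collision are internal, so angular momentum about that axis is conserved.
I_p = ½(5.16)(0.279)² = 0.2008 kg·m². Taking the sense of the bullet's angular momentum as positive, L_{bullet} = m v R = (0.0142)(418)(0.279) = 1.656 kg·m²/s.
L_i = +I_p ω_p + m v R = +(0.2008)(6.98) + 1.656 = 3.058 kg·m²/s.
After sticking, I_f = I_p + m R² = 0.2008 + (0.0142)(0.279)² = 0.2019 kg·m².
ω_f = L_i / I_f = 3.058 / 0.2019 = 15.14 rad/s.

|ω_f| ≈ 15.1 rad/s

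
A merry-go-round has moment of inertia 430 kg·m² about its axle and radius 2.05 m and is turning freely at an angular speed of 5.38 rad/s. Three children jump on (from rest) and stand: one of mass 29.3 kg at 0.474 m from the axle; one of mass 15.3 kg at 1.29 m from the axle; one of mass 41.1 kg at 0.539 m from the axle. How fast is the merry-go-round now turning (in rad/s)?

ω_f ≈ 4.88 rad/s

The added mass arrives with no angular momentum about the axle, and any external torque about the axle is negligible, so the system's angular momentum is conserved.
Added inertia Σmr² = (29.3)(0.474)² + (15.3)(1.29)² + (41.1)(0.539)² = 43.98 kg·m²; I_f = 430.0 + 43.98 = 474.0 kg·m².
ω_f = I_p ω_i / I_f = (430.0)(5.38) / 474.0 = 4.881 rad/s.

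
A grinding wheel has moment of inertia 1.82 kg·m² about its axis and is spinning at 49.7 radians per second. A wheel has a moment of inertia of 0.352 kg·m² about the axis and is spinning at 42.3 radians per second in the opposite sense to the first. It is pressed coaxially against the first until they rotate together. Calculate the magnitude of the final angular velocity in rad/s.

|ω_f| ≈ 34.8 rad/s

The coupling torques are internal; angular momentum about the shared axis is conserved.
Taking A's sense as positive: L = (1.820)(49.7) − (0.3520)(42.3) = 75.56 kg·m²·rad/s.
Combined I = 1.820 + 0.3520 = 2.172 kg·m².
ω_f = L / I = 75.56 / 2.172 = 34.79 rad/s.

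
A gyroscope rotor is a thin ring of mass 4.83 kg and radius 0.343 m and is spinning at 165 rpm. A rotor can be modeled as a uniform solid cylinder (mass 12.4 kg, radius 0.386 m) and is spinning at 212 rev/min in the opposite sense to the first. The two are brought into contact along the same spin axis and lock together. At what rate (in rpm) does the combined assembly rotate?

|ω_f| ≈ 68.4 rpm

No external torque acts about the common axis, so total angular momentum is conserved.
Moments of inertia: I_A = (4.83)(0.343)² = 0.5682 kg·m²; I_B = ½(12.4)(0.386)² = 0.9238 kg·m².
Taking A's sense as positive: L = (0.5682)(165) − (0.9238)(212) = -102.1 kg·m²·rpm.
Combined I = 0.5682 + 0.9238 = 1.492 kg·m².
ω_f = L / I = -102.1 / 1.492 = -68.42 rpm.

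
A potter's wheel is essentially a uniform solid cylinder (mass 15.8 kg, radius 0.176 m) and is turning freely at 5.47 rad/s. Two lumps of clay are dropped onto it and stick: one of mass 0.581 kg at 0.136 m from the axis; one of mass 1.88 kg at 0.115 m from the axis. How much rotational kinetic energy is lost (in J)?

energy lost ≈ 0.465 J

No external torque acts about the axis; L_before = L_after.
I_p = ½(15.8)(0.176)² = 0.2447 kg·m².
Added inertia Σmr² = (0.581)(0.136)² + (1.88)(0.115)² = 0.03561 kg·m²; I_f = 0.2447 + 0.03561 = 0.2803 kg·m².
ω_f = I_p ω_i / I_f = (0.2447)(5.47) / 0.2803 = 4.775 rad/s.
KE_i = ½(0.2447)(5.470 rad/s)² = 3.661 J; KE_f = ½(0.2803)(4.775)² = 3.196 J.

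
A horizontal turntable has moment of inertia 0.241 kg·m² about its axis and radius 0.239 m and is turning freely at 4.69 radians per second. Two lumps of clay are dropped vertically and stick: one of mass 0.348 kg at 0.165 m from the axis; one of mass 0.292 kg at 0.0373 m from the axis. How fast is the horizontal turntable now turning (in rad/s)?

No external torque acts about the axis; L_before = L_after.
Added inertia Σmr² = (0.348)(0.165)² + (0.292)(0.0373)² = 0.009881 kg·m²; I_f = 0.2410 + 0.009881 = 0.2509 kg·m².
ω_f = I_p ω_i / I_f = (0.2410)(4.69) / 0.2509 = 4.505 rad/s.

ω_f ≈ 4.51 rad/s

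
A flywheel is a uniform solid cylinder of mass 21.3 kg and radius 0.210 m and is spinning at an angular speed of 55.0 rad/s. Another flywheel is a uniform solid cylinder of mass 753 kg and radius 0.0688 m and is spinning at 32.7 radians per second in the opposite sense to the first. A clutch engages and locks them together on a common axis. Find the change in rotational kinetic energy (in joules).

ΔKE ≈ -1430 J

No external torque acts about the common axis, so total angular momentum is conserved.
Moments of inertia: I_A = ½(21.3)(0.210)² = 0.4697 kg·m²; I_B = ½(753)(0.0688)² = 1.782 kg·m².
Taking A's sense as positive: L = (0.4697)(55.0) − (1.782)(32.7) = -32.44 kg·m²·rad/s.
Combined I = 0.4697 + 1.782 = 2.252 kg·m².
ω_f = L / I = -32.44 / 2.252 = -14.41 rad/s.
KE_i = ½ΣIω² = 1663 J; KE_f = ½(2.252)(14.41)² = 233.7 J.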